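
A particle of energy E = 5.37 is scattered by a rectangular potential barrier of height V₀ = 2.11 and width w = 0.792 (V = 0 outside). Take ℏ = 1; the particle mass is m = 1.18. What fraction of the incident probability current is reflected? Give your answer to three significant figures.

R = 0.0401

E > V₀: inside the barrier k₂ = √(2m(E − V₀))/ℏ = 2.774, k₂w = 2.197.
Matching at both interfaces gives T⁻¹ = 1 + V₀² sin²(k₂w) / [4E(E − V₀)] = 1.042, hence T = 0.960.
R = 1 − T = 0.0401.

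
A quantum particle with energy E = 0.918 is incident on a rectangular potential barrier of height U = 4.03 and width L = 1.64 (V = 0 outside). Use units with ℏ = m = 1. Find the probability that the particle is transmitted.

T = 0.000786

E < U: inside the barrier ψ ∝ e^{±κx} with κ = √(2m(U − E))/ℏ = 2.495.
κL = 4.091, sinh(κL) = 29.91.
The exact tunnelling result is T⁻¹ = 1 + U² sinh²(κL) / [4E(U − E)] = 1272, so T = 0.000786.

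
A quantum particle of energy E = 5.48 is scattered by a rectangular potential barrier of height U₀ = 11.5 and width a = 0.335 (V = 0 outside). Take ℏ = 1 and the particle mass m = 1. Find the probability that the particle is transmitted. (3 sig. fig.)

T = 0.324

E < U₀: inside the barrier ψ ∝ e^{±κx} with κ = √(2m(U₀ − E))/ℏ = 3.470.
κa = 1.162, sinh(κa) = 1.442.
The exact tunnelling result is T⁻¹ = 1 + U₀² sinh²(κa) / [4E(U₀ − E)] = 3.085, so T = 0.324.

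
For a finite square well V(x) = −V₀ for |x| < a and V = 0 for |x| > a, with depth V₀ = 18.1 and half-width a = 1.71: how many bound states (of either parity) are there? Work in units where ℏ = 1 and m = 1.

N = 7

Define the well-strength parameter z₀ = (a/ℏ)√(2mV₀) = 1.71 × √(2·1·18.1) = 10.29.
A new bound state (alternating even/odd) appears each time z₀ passes a multiple of π/2, so N = ⌊2z₀/π⌋ + 1 = ⌊6.550⌋ + 1 = 7.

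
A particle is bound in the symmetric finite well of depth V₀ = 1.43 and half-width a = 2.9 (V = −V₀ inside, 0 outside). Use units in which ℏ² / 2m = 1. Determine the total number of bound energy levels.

Define the well-strength parameter z₀ = (a/ℏ)√(2mV₀) = 2.9 × √(2·0.5·1.43) = 3.468.
A new bound state (alternating even/odd) appears each time z₀ passes a multiple of π/2, so N = ⌊2z₀/π⌋ + 1 = ⌊2.208⌋ + 1 = 3.

N = 3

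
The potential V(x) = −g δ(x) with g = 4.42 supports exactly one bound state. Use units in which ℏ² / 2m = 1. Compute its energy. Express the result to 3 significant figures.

The bound state is ψ(x) = √κ e^{−κ|x|}. The derivative jump ψ'(0⁺) − ψ'(0⁻) = −(2mg/ℏ²)ψ(0) fixes κ = mg/ℏ² = 2.210.
Then E = −ℏ²κ²/(2m) = −mg²/(2ℏ²) = -4.884.

E = -4.88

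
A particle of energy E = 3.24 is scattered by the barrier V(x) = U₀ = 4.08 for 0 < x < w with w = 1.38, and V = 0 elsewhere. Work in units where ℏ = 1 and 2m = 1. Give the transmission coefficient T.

T = 0.198

Since E < U₀ the interior solution is evanescent with decay constant κ = √(2m(U₀ − E))/ℏ = 0.9165.
κw = 1.265, sinh(κw) = 1.630.
The exact tunnelling result is T⁻¹ = 1 + U₀² sinh²(κw) / [4E(U₀ − E)] = 5.063, so T = 0.198.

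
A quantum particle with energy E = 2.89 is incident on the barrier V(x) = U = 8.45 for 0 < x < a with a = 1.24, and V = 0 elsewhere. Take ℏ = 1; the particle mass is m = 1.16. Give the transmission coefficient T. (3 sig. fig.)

Since E < U the interior solution is evanescent with decay constant κ = √(2m(U − E))/ℏ = 3.592.
κa = 4.454, sinh(κa) = 42.96.
Matching ψ, ψ′ at both faces gives T = [1 + U² sinh²(κa) / (4E(U − E))]⁻¹ = 1/2051 = 0.000488.

T = 0.000488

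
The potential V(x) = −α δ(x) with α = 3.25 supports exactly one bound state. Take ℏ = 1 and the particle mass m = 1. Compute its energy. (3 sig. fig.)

E = -5.28

The bound state is ψ(x) = √κ e^{−κ|x|}. The derivative jump ψ'(0⁺) − ψ'(0⁻) = −(2mα/ℏ²)ψ(0) fixes κ = mα/ℏ² = 3.250.
Then E = −ℏ²κ²/(2m) = −mα²/(2ℏ²) = -5.281.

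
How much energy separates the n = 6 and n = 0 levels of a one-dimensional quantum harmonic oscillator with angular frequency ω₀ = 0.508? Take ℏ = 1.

E_n = ℏω₀(n + ½), so ΔE = (6 − 0) ℏω₀ = 6 × 0.508 = 3.048.

ΔE = 3.05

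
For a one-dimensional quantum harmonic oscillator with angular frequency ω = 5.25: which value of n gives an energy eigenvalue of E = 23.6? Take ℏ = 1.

n = 4

E_n = ℏω(n + ½) ⇒ n = E/(ℏω) − ½ = 23.6/5.25 − 0.5 = 3.995 → n = 4.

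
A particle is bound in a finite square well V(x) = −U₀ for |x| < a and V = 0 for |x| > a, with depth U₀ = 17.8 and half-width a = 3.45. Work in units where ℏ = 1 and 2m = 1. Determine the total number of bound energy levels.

N = 10

The dimensionless depth is z₀ = a√(2mU₀)/ℏ = 3.45 × √(17.80) = 14.56.
A new bound state (alternating even/odd) appears each time z₀ passes a multiple of π/2, so N = ⌊2z₀/π⌋ + 1 = ⌊9.266⌋ + 1 = 10.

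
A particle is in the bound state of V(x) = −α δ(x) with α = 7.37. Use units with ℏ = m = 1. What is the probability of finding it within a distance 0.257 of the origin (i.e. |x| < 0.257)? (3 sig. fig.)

The normalised bound state is ψ = √κ e^{−κ|x|} with κ = mα/ℏ² = 7.370.
P(|x| < d) = ∫_{−d}^{d} κ e^{−2κ|x|} dx = 1 − e^{−2κd} = 1 − e^{−3.788} = 0.9774.

P = 0.977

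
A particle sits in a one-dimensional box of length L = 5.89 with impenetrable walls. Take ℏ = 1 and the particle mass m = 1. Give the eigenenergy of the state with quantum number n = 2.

Requiring ψ(0) = ψ(L) = 0 quantises k = nπ/L, hence E_n = ℏ²k²/2m = n²π²ℏ²/(2mL²).
E_2 = 2² × π² / (2 × 1 × 5.89²) = 0.5690.

E = 0.569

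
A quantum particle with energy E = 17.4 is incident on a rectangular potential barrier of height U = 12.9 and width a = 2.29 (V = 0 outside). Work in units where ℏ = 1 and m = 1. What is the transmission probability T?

T = 0.860

Above the barrier the interior wavenumber is k₂ = √(2m(E − U))/ℏ = 3.000, giving phase k₂a = 6.870.
Matching at both interfaces gives T⁻¹ = 1 + U² sin²(k₂a) / [4E(E − U)] = 1.163, hence T = 0.860.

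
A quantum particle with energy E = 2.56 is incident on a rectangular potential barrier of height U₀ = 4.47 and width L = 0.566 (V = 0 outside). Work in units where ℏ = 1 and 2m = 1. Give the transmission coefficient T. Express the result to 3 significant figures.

E < U₀: inside the barrier ψ ∝ e^{±κx} with κ = √(2m(U₀ − E))/ℏ = 1.382.
κL = 0.7822, sinh(κL) = 0.8645.
Matching ψ, ψ′ at both faces gives T = [1 + U₀² sinh²(κL) / (4E(U₀ − E))]⁻¹ = 1/1.763 = 0.567.

T = 0.567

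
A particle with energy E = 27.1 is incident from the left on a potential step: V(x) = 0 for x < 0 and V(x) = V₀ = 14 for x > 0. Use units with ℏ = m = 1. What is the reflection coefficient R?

On each side the TISE gives plane waves with k = √(2m(E − V))/ℏ: k₁ = √(2·1·27.1) = 7.362, k₂ = √(2·1·13.1) = 5.119.
Matching ψ and ψ′ at x = 0 gives r = (k₁ − k₂)/(k₁ + k₂), so R = r² = 0.03231 and T = 1 − R = 0.9677.

R = 0.0323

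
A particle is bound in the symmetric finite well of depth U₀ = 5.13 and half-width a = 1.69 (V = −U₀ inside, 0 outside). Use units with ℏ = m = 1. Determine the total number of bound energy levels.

Define the well-strength parameter z₀ = (a/ℏ)√(2mU₀) = 1.69 × √(2·1·5.13) = 5.413.
A new bound state (alternating even/odd) appears each time z₀ passes a multiple of π/2, so N = ⌊2z₀/π⌋ + 1 = ⌊3.446⌋ + 1 = 4.

N = 4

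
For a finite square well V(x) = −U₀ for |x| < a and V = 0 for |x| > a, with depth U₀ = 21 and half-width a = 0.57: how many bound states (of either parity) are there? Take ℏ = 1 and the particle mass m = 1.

N = 3

The dimensionless depth is z₀ = a√(2mU₀)/ℏ = 0.57 × √(42.00) = 3.694.
The even/odd transcendental equations gain one root per π/2 in z₀, giving N = 1 + ⌊2z₀/π⌋ = 1 + ⌊2.352⌋ = 3.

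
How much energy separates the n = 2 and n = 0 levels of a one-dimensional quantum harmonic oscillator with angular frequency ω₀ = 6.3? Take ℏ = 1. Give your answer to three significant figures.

E_n = ℏω₀(n + ½), so ΔE = (2 − 0) ℏω₀ = 2 × 6.3 = 12.60.

ΔE = 12.6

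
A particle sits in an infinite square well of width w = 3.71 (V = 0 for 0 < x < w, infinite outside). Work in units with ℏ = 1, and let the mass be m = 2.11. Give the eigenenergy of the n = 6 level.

Requiring ψ(0) = ψ(w) = 0 quantises k = nπ/w, hence E_n = ℏ²k²/2m = n²π²ℏ²/(2mw²).
E_6 = 6² × π² / (2 × 2.11 × 3.71²) = 6.117.

E = 6.12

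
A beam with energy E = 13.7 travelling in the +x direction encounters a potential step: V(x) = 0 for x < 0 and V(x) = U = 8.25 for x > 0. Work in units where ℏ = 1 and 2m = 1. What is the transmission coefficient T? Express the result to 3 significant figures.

T = 0.949

On each side the TISE gives plane waves with k = √(2m(E − V))/ℏ: k₁ = √(2·½·13.7) = 3.701, k₂ = √(2·½·5.45) = 2.335.
Matching ψ and ψ′ at x = 0 gives r = (k₁ − k₂)/(k₁ + k₂), so R = r² = 0.05128 and T = 1 − R = 0.9487.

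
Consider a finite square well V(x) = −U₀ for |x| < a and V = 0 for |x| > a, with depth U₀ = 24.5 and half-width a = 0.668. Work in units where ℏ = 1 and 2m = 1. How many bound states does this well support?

N = 3

The dimensionless depth is z₀ = a√(2mU₀)/ℏ = 0.668 × √(24.50) = 3.306.
A new bound state (alternating even/odd) appears each time z₀ passes a multiple of π/2, so N = ⌊2z₀/π⌋ + 1 = ⌊2.105⌋ + 1 = 3.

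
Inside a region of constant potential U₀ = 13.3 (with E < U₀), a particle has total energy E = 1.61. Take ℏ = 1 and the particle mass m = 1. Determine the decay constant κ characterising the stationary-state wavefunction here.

Since E < U₀ the TISE in this region is ψ'' = κ²ψ with κ = √(2m(U₀ − E))/ℏ.
κ = √(2 × 1 × 11.69) = 4.835.

κ = 4.84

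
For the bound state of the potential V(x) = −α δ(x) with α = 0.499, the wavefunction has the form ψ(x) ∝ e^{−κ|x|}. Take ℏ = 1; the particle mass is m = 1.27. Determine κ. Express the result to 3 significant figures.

κ = 0.634

Integrate −(ℏ²/2m)ψ'' − αδ(x)ψ = Eψ from −ε to +ε: the ψ'' term gives ψ'(0⁺) − ψ'(0⁻) and the δ term gives −(2mα/ℏ²)ψ(0).
With ψ ∝ e^{−κ|x|} this yields −2κ = −2mα/ℏ², so κ = mα/ℏ² = 0.6337.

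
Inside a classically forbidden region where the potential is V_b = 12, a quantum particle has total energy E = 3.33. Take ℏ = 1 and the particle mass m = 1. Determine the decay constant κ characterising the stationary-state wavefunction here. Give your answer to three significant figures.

Since E < V_b the TISE in this region is ψ'' = κ²ψ with κ = √(2m(V_b − E))/ℏ.
κ = √(2 × 1 × 8.67) = 4.164.

κ = 4.16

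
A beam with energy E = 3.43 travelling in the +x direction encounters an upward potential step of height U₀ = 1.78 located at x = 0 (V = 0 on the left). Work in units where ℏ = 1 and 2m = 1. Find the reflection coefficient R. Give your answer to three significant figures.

The wavenumbers are k₁ = √(2mE)/ℏ = 1.852 on the left and k₂ = √(2m(E − U₀))/ℏ = 1.285 on the right.
Matching ψ and ψ′ at x = 0 gives r = (k₁ − k₂)/(k₁ + k₂), so R = r² = 0.03274 and T = 1 − R = 0.9673.

R = 0.0327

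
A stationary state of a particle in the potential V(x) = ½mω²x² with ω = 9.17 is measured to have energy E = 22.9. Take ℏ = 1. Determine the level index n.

Invert E_n = (n + ½)ℏω: n = E/ℏω − ½ = 1.997, so n = 2.

n = 2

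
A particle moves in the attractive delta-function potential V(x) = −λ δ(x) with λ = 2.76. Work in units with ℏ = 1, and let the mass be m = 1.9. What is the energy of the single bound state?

E = -7.24

The bound state is ψ(x) = √κ e^{−κ|x|}. The derivative jump ψ'(0⁺) − ψ'(0⁻) = −(2mλ/ℏ²)ψ(0) fixes κ = mλ/ℏ² = 5.244.
Then E = −ℏ²κ²/(2m) = −mλ²/(2ℏ²) = -7.237.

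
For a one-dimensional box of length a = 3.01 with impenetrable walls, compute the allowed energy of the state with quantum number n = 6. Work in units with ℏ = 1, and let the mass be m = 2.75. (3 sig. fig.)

E = 7.13

The infinite-well eigenfunctions ψ_n = √(2/a) sin(nπx/a) vanish at both walls, giving E_n = n²π²ℏ²/(2ma²).
E_6 = 6² × π² / (2 × 2.75 × 3.01²) = 7.130.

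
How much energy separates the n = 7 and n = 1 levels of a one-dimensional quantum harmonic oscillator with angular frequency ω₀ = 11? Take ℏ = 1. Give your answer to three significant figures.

E_n = ℏω₀(n + ½), so ΔE = (7 − 1) ℏω₀ = 6 × 11 = 66.00.

ΔE = 66.0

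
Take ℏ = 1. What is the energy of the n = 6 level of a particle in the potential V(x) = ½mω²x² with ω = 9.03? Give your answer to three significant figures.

The oscillator eigenvalues are E_n = ℏω(n + ½), so E_6 = 9.03 × 6.5 = 58.70.

E = 58.7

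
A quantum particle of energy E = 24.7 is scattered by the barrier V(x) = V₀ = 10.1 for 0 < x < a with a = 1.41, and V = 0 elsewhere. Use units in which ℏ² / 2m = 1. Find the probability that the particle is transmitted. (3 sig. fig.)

T = 0.959

E > V₀: inside the barrier k₂ = √(2m(E − V₀))/ℏ = 3.821, k₂a = 5.388.
T = [1 + V₀² sin²(k₂a) / (4E(E − V₀))]⁻¹ = 1/1.043 = 0.959.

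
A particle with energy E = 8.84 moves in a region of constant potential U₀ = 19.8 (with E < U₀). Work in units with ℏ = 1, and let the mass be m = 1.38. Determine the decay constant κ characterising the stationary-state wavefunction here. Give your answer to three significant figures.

Since E < U₀ the TISE in this region is ψ'' = κ²ψ with κ = √(2m(U₀ − E))/ℏ.
κ = √(2 × 1.38 × 10.96) = 5.500.

κ = 5.50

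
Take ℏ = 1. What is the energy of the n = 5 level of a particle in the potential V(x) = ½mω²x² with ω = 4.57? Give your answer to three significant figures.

The oscillator eigenvalues are E_n = ℏω(n + ½), so E_5 = 4.57 × 5.5 = 25.14.

E = 25.1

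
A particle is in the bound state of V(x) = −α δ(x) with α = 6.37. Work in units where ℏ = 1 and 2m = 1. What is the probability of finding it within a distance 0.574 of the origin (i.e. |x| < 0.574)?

P = 0.974

The normalised bound state is ψ = √κ e^{−κ|x|} with κ = mα/ℏ² = 3.185.
P(|x| < d) = ∫_{−d}^{d} κ e^{−2κ|x|} dx = 1 − e^{−2κd} = 1 − e^{−3.656} = 0.9742.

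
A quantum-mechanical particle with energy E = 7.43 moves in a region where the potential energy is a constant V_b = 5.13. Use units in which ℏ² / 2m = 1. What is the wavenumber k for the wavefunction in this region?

k = 1.52

With E > V_b the solution is oscillatory, ψ ∝ e^{±ikx} with k = √(2m(E − V_b))/ℏ.
k = √(2 × 0.5 × 2.3) = 1.517.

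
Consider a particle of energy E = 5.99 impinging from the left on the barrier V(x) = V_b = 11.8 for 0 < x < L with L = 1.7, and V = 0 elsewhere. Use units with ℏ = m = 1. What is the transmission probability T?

Since E < V_b the interior solution is evanescent with decay constant κ = √(2m(V_b − E))/ℏ = 3.409.
κL = 5.795, sinh(κL) = 164.3.
Matching ψ, ψ′ at both faces gives T = [1 + V_b² sinh²(κL) / (4E(V_b − E))]⁻¹ = 1/27010 = 0.0000370.

T = 0.0000370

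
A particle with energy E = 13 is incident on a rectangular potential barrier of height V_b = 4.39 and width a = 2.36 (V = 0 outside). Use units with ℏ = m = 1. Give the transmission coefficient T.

T = 0.994

Above the barrier the interior wavenumber is k₂ = √(2m(E − V_b))/ℏ = 4.150, giving phase k₂a = 9.793.
T = [1 + V_b² sin²(k₂a) / (4E(E − V_b))]⁻¹ = 1/1.006 = 0.994.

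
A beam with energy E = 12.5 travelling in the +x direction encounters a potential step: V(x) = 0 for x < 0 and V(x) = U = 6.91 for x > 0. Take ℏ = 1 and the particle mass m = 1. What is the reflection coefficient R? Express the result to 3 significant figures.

On each side the TISE gives plane waves with k = √(2m(E − V))/ℏ: k₁ = √(2·1·12.5) = 5.000, k₂ = √(2·1·5.59) = 3.344.
Matching ψ and ψ′ at x = 0 gives r = (k₁ − k₂)/(k₁ + k₂), so R = r² = 0.03941 and T = 1 − R = 0.9606.

R = 0.0394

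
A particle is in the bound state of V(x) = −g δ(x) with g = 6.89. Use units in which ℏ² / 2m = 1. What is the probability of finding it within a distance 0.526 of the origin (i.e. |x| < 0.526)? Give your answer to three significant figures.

P = 0.973

The normalised bound state is ψ = √κ e^{−κ|x|} with κ = mg/ℏ² = 3.445.
P(|x| < d) = ∫_{−d}^{d} κ e^{−2κ|x|} dx = 1 − e^{−2κd} = 1 − e^{−3.624} = 0.9733.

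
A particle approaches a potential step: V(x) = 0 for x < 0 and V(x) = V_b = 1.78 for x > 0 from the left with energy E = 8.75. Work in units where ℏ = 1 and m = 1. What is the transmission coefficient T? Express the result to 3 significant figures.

T = 0.997

The wavenumbers are k₁ = √(2mE)/ℏ = 4.183 on the left and k₂ = √(2m(E − V_b))/ℏ = 3.734 on the right.
Matching ψ and ψ′ at x = 0 gives r = (k₁ − k₂)/(k₁ + k₂), so R = r² = 0.003226 and T = 1 − R = 0.9968.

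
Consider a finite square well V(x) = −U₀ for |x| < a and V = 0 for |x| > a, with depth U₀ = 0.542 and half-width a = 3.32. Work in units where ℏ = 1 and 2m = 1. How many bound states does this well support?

N = 2

Define the well-strength parameter z₀ = (a/ℏ)√(2mU₀) = 3.32 × √(2·0.5·0.542) = 2.444.
A new bound state (alternating even/odd) appears each time z₀ passes a multiple of π/2, so N = ⌊2z₀/π⌋ + 1 = ⌊1.556⌋ + 1 = 2.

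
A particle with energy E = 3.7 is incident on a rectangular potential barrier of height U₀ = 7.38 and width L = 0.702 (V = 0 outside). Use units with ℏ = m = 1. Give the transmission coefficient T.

T = 0.0849

E < U₀: inside the barrier ψ ∝ e^{±κx} with κ = √(2m(U₀ − E))/ℏ = 2.713.
κL = 1.904, sinh(κL) = 3.284.
Matching ψ, ψ′ at both faces gives T = [1 + U₀² sinh²(κL) / (4E(U₀ − E))]⁻¹ = 1/11.78 = 0.0849.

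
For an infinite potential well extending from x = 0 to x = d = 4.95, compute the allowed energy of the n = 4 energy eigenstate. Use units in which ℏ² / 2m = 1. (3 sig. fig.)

E = 6.44

Requiring ψ(0) = ψ(d) = 0 quantises k = nπ/d, hence E_n = ℏ²k²/2m = n²π²ℏ²/(2md²).
E_4 = 4² × π² / (2 × 0.5 × 4.95²) = 6.445.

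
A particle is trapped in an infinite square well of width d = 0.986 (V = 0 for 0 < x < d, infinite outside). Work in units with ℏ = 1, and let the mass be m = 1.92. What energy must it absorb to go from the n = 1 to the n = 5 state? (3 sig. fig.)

E_n = n²π²ℏ²/(2md²), so ΔE = (5² − 1²) π²ℏ²/(2md²).
ΔE = 24 × π² / (2 × 1.92 × 0.986²) = 63.45.

ΔE = 63.4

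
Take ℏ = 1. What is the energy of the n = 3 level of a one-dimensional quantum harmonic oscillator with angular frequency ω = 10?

The oscillator eigenvalues are E_n = ℏω(n + ½), so E_3 = 10 × 3.5 = 35.00.

E = 35.0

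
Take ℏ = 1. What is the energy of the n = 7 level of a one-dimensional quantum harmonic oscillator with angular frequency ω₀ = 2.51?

E = 18.8

Using E_n = (n + ½)ℏω₀: E_7 = 7.5 × 2.51 = 18.83.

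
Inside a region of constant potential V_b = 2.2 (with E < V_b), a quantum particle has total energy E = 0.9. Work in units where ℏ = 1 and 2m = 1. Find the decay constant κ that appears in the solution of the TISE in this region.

Since E < V_b the TISE in this region is ψ'' = κ²ψ with κ = √(2m(V_b − E))/ℏ.
κ = √(2 × 0.5 × 1.3) = 1.140.

κ = 1.14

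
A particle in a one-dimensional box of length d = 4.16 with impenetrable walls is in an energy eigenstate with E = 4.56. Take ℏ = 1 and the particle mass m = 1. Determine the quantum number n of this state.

For an infinite well E_n = n²π²ℏ²/(2md²), so n = (d/πℏ)√(2mE).
n = (4.16/π) × √(2 × 1 × 4.56) = 3.999 → n = 4.

n = 4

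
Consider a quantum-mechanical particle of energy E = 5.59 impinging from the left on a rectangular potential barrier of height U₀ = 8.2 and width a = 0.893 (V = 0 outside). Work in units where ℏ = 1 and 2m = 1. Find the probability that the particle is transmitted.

T = 0.179

E < U₀: inside the barrier ψ ∝ e^{±κx} with κ = √(2m(U₀ − E))/ℏ = 1.616.
κa = 1.443, sinh(κa) = 1.998.
Matching ψ, ψ′ at both faces gives T = [1 + U₀² sinh²(κa) / (4E(U₀ − E))]⁻¹ = 1/5.599 = 0.179.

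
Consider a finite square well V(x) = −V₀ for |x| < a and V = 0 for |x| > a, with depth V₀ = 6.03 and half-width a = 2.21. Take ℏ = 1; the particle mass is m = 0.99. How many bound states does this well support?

Define the well-strength parameter z₀ = (a/ℏ)√(2mV₀) = 2.21 × √(2·0.99·6.03) = 7.636.
The even/odd transcendental equations gain one root per π/2 in z₀, giving N = 1 + ⌊2z₀/π⌋ = 1 + ⌊4.861⌋ = 5.

N = 5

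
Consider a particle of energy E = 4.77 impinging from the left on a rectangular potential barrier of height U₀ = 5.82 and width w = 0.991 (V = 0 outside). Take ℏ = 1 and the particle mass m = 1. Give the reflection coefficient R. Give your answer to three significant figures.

R = 0.869

Since E < U₀ the interior solution is evanescent with decay constant κ = √(2m(U₀ − E))/ℏ = 1.449.
κw = 1.436, sinh(κw) = 1.983.
The exact tunnelling result is T⁻¹ = 1 + U₀² sinh²(κw) / [4E(U₀ − E)] = 7.650, so T = 0.131.
R = 1 − T = 0.869.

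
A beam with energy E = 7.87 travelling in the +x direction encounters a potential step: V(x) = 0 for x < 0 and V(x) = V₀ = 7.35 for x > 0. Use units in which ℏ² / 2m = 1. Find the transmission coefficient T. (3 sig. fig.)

On each side the TISE gives plane waves with k = √(2m(E − V))/ℏ: k₁ = √(2·½·7.87) = 2.805, k₂ = √(2·½·0.52) = 0.7211.
Matching ψ and ψ′ at x = 0 gives r = (k₁ − k₂)/(k₁ + k₂), so R = r² = 0.3493 and T = 1 − R = 0.6507.

T = 0.651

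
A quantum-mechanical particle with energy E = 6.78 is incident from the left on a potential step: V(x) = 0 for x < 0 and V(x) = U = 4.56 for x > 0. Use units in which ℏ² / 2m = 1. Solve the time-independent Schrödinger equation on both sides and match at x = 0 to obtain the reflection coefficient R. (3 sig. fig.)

The wavenumbers are k₁ = √(2mE)/ℏ = 2.604 on the left and k₂ = √(2m(E − U))/ℏ = 1.490 on the right.
Continuity of ψ and ψ′ at the step yields the reflection amplitude r = (k₁ − k₂)/(k₁ + k₂) = 0.2721; thus R = |r|² = 0.07403, T = 0.9260.

R = 0.0740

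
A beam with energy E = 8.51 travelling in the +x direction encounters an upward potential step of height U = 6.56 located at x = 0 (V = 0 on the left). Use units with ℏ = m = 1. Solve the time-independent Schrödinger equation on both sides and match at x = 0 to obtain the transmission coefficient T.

T = 0.876

The wavenumbers are k₁ = √(2mE)/ℏ = 4.126 on the left and k₂ = √(2m(E − U))/ℏ = 1.975 on the right.
Continuity of ψ and ψ′ at the step yields the reflection amplitude r = (k₁ − k₂)/(k₁ + k₂) = 0.3526; thus R = |r|² = 0.1243, T = 0.8757.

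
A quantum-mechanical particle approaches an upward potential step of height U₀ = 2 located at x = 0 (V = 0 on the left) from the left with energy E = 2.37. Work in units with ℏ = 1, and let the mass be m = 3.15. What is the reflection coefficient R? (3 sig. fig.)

On each side the TISE gives plane waves with k = √(2m(E − V))/ℏ: k₁ = √(2·3.15·2.37) = 3.864, k₂ = √(2·3.15·0.37) = 1.527.
Matching ψ and ψ′ at x = 0 gives r = (k₁ − k₂)/(k₁ + k₂), so R = r² = 0.1880 and T = 1 − R = 0.8120.

R = 0.188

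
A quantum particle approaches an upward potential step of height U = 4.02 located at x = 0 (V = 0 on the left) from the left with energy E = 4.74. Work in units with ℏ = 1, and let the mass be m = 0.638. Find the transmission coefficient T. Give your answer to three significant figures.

The wavenumbers are k₁ = √(2mE)/ℏ = 2.459 on the left and k₂ = √(2m(E − U))/ℏ = 0.9585 on the right.
Continuity of ψ and ψ′ at the step yields the reflection amplitude r = (k₁ − k₂)/(k₁ + k₂) = 0.4391; thus R = |r|² = 0.1928, T = 0.8072.

T = 0.807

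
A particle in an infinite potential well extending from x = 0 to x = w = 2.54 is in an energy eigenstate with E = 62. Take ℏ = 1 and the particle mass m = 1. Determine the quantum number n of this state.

From E_n = n²π²ℏ²/(2mw²) invert to n = √(2mw²E)/(πℏ).
n = (2.54/π) × √(2 × 1 × 62) = 9.003 → n = 9.

n = 9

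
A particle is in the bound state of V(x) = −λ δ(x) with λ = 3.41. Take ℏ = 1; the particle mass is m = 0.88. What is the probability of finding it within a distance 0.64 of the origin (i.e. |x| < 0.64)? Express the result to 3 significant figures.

P = 0.979

The normalised bound state is ψ = √κ e^{−κ|x|} with κ = mλ/ℏ² = 3.001.
P(|x| < d) = ∫_{−d}^{d} κ e^{−2κ|x|} dx = 1 − e^{−2κd} = 1 − e^{−3.841} = 0.9785.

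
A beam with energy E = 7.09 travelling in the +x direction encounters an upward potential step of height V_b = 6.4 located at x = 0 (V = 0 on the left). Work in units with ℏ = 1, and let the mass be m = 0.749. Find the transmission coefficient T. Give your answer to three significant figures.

T = 0.725

The wavenumbers are k₁ = √(2mE)/ℏ = 3.259 on the left and k₂ = √(2m(E − V_b))/ℏ = 1.017 on the right.
Continuity of ψ and ψ′ at the step yields the reflection amplitude r = (k₁ − k₂)/(k₁ + k₂) = 0.5244; thus R = |r|² = 0.2750, T = 0.7250.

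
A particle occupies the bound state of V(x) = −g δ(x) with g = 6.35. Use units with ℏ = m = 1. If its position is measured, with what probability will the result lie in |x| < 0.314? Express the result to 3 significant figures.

The normalised bound state is ψ = √κ e^{−κ|x|} with κ = mg/ℏ² = 6.350.
P(|x| < d) = ∫_{−d}^{d} κ e^{−2κ|x|} dx = 1 − e^{−2κd} = 1 − e^{−3.988} = 0.9815.

P = 0.981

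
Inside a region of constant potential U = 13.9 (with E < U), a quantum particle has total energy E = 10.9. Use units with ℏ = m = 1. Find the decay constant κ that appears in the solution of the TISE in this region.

Since E < U the TISE in this region is ψ'' = κ²ψ with κ = √(2m(U − E))/ℏ.
κ = √(2 × 1 × 3) = 2.449.

κ = 2.45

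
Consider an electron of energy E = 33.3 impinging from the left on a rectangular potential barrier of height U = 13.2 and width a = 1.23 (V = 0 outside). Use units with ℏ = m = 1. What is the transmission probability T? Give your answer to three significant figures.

Above the barrier the interior wavenumber is k₂ = √(2m(E − U))/ℏ = 6.340, giving phase k₂a = 7.799.
T = [1 + U² sin²(k₂a) / (4E(E − U))]⁻¹ = 1/1.065 = 0.939.

T = 0.939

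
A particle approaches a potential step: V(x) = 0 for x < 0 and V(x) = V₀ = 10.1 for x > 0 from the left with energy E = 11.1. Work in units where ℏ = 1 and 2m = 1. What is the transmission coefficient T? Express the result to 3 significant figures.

On each side the TISE gives plane waves with k = √(2m(E − V))/ℏ: k₁ = √(2·½·11.1) = 3.332, k₂ = √(2·½·1) = 1.000.
Matching ψ and ψ′ at x = 0 gives r = (k₁ − k₂)/(k₁ + k₂), so R = r² = 0.2897 and T = 1 − R = 0.7103.

T = 0.710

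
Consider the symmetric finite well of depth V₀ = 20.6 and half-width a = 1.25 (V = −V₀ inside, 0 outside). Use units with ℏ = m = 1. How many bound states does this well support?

N = 6

The dimensionless depth is z₀ = a√(2mV₀)/ℏ = 1.25 × √(41.20) = 8.023.
A new bound state (alternating even/odd) appears each time z₀ passes a multiple of π/2, so N = ⌊2z₀/π⌋ + 1 = ⌊5.108⌋ + 1 = 6.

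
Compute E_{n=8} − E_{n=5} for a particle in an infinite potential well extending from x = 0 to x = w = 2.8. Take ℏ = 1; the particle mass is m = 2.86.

ΔE = 8.58

E_n = n²π²ℏ²/(2mw²), so ΔE = (8² − 5²) π²ℏ²/(2mw²).
ΔE = 39 × π² / (2 × 2.86 × 2.8²) = 8.583.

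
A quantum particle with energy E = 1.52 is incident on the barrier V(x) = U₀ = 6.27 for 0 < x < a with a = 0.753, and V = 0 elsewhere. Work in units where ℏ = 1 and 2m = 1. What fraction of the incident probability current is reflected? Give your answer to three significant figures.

R = 0.894

Since E < U₀ the interior solution is evanescent with decay constant κ = √(2m(U₀ − E))/ℏ = 2.179.
κa = 1.641, sinh(κa) = 2.484.
Matching ψ, ψ′ at both faces gives T = [1 + U₀² sinh²(κa) / (4E(U₀ − E))]⁻¹ = 1/9.397 = 0.106.
R = 1 − T = 0.894.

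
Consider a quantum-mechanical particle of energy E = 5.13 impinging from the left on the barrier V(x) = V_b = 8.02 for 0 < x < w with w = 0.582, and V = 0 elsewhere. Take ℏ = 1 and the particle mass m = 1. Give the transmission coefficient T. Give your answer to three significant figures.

T = 0.203

Since E < V_b the interior solution is evanescent with decay constant κ = √(2m(V_b − E))/ℏ = 2.404.
κw = 1.399, sinh(κw) = 1.903.
The exact tunnelling result is T⁻¹ = 1 + V_b² sinh²(κw) / [4E(V_b − E)] = 4.926, so T = 0.203.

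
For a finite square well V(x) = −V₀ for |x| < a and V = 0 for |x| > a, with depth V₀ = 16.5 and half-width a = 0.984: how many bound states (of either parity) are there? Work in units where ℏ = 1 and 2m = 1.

N = 3

Define the well-strength parameter z₀ = (a/ℏ)√(2mV₀) = 0.984 × √(2·0.5·16.5) = 3.997.
The even/odd transcendental equations gain one root per π/2 in z₀, giving N = 1 + ⌊2z₀/π⌋ = 1 + ⌊2.545⌋ = 3.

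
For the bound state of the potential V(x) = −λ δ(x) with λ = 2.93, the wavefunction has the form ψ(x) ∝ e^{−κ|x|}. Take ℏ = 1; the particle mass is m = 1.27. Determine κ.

Integrate −(ℏ²/2m)ψ'' − λδ(x)ψ = Eψ from −ε to +ε: the ψ'' term gives ψ'(0⁺) − ψ'(0⁻) and the δ term gives −(2mλ/ℏ²)ψ(0).
With ψ ∝ e^{−κ|x|} this yields −2κ = −2mλ/ℏ², so κ = mλ/ℏ² = 3.721.

κ = 3.72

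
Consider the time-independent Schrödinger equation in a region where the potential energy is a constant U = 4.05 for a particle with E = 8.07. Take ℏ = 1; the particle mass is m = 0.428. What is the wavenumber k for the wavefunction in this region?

With E > U the solution is oscillatory, ψ ∝ e^{±ikx} with k = √(2m(E − U))/ℏ.
k = √(2 × 0.428 × 4.02) = 1.855.

k = 1.86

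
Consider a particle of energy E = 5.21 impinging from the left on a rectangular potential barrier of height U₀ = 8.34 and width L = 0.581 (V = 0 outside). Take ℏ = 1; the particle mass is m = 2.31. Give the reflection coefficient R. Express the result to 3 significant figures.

R = 0.956

Since E < U₀ the interior solution is evanescent with decay constant κ = √(2m(U₀ − E))/ℏ = 3.803.
κL = 2.209, sinh(κL) = 4.500.
Matching ψ, ψ′ at both faces gives T = [1 + U₀² sinh²(κL) / (4E(U₀ − E))]⁻¹ = 1/22.59 = 0.0443.
R = 1 − T = 0.956.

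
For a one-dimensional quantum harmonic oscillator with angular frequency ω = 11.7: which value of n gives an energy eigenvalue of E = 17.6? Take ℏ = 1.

n = 1

Invert E_n = (n + ½)ℏω: n = E/ℏω − ½ = 1.004, so n = 1.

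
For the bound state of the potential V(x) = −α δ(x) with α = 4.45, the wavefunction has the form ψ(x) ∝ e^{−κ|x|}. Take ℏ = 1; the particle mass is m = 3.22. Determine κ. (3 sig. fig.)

κ = 14.3

Integrate −(ℏ²/2m)ψ'' − αδ(x)ψ = Eψ from −ε to +ε: the ψ'' term gives ψ'(0⁺) − ψ'(0⁻) and the δ term gives −(2mα/ℏ²)ψ(0).
With ψ ∝ e^{−κ|x|} this yields −2κ = −2mα/ℏ², so κ = mα/ℏ² = 14.33.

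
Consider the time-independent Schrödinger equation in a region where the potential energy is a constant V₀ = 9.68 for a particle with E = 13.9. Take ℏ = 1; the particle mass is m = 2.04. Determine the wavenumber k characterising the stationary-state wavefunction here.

With E > V₀ the solution is oscillatory, ψ ∝ e^{±ikx} with k = √(2m(E − V₀))/ℏ.
k = √(2 × 2.04 × 4.22) = 4.149.

k = 4.15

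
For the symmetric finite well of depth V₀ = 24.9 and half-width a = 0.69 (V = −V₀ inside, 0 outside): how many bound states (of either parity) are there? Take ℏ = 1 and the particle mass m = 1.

The dimensionless depth is z₀ = a√(2mV₀)/ℏ = 0.69 × √(49.80) = 4.869.
A new bound state (alternating even/odd) appears each time z₀ passes a multiple of π/2, so N = ⌊2z₀/π⌋ + 1 = ⌊3.100⌋ + 1 = 4.

N = 4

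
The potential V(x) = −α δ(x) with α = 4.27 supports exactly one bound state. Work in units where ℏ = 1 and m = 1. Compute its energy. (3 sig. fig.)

For x ≠ 0 the bound state is ψ ∝ e^{−κ|x|}; integrating the TISE across the delta gives the cusp condition 2κ = 2mα/ℏ², so κ = 4.270.
Then E = −ℏ²κ²/(2m) = −mα²/(2ℏ²) = -9.116.

E = -9.12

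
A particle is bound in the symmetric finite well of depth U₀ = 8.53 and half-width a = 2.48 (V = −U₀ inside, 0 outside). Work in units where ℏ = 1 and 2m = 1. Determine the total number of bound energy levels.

N = 5

The dimensionless depth is z₀ = a√(2mU₀)/ℏ = 2.48 × √(8.530) = 7.243.
The even/odd transcendental equations gain one root per π/2 in z₀, giving N = 1 + ⌊2z₀/π⌋ = 1 + ⌊4.611⌋ = 5.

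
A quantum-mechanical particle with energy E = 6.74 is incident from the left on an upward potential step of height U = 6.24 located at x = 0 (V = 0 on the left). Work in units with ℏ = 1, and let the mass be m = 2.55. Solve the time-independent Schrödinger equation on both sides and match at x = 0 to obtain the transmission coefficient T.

The wavenumbers are k₁ = √(2mE)/ℏ = 5.863 on the left and k₂ = √(2m(E − U))/ℏ = 1.597 on the right.
Matching ψ and ψ′ at x = 0 gives r = (k₁ − k₂)/(k₁ + k₂), so R = r² = 0.3270 and T = 1 − R = 0.6730.

T = 0.673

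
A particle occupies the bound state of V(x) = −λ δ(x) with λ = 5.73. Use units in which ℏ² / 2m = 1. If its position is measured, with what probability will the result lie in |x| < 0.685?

The normalised bound state is ψ = √κ e^{−κ|x|} with κ = mλ/ℏ² = 2.865.
P(|x| < d) = ∫_{−d}^{d} κ e^{−2κ|x|} dx = 1 − e^{−2κd} = 1 − e^{−3.925} = 0.9803.

P = 0.980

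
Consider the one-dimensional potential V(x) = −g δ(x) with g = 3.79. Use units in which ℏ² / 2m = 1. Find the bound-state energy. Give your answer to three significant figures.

E = -3.59

For x ≠ 0 the bound state is ψ ∝ e^{−κ|x|}; integrating the TISE across the delta gives the cusp condition 2κ = 2mg/ℏ², so κ = 1.895.
Then E = −ℏ²κ²/(2m) = −mg²/(2ℏ²) = -3.591.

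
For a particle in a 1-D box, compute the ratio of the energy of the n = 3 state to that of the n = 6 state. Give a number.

Since E_n ∝ n², the ratio is (3/6)² = 0.25.

0.25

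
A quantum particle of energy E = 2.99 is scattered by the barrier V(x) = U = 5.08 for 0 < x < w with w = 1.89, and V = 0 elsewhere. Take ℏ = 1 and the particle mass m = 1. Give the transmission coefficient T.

T = 0.00170

E < U: inside the barrier ψ ∝ e^{±κx} with κ = √(2m(U − E))/ℏ = 2.045.
κw = 3.864, sinh(κw) = 23.82.
Matching ψ, ψ′ at both faces gives T = [1 + U² sinh²(κw) / (4E(U − E))]⁻¹ = 1/586.8 = 0.00170.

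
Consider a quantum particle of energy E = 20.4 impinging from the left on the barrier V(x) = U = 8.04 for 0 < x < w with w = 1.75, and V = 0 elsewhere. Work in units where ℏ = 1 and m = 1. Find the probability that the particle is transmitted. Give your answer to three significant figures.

T = 0.973

E > U: inside the barrier k₂ = √(2m(E − U))/ℏ = 4.972, k₂w = 8.701.
Matching at both interfaces gives T⁻¹ = 1 + U² sin²(k₂w) / [4E(E − U)] = 1.028, hence T = 0.973.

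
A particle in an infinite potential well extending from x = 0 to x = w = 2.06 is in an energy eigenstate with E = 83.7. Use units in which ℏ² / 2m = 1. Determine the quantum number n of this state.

n = 6

For an infinite well E_n = n²π²ℏ²/(2mw²), so n = (w/πℏ)√(2mE).
n = (2.06/π) × √(2 × 0.5 × 83.7) = 5.999 → n = 6.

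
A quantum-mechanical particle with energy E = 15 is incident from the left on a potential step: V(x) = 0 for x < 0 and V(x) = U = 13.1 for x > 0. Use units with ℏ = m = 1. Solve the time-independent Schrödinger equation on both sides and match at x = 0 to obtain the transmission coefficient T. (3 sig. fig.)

T = 0.774

On each side the TISE gives plane waves with k = √(2m(E − V))/ℏ: k₁ = √(2·1·15) = 5.477, k₂ = √(2·1·1.9) = 1.949.
Continuity of ψ and ψ′ at the step yields the reflection amplitude r = (k₁ − k₂)/(k₁ + k₂) = 0.4750; thus R = |r|² = 0.2257, T = 0.7743.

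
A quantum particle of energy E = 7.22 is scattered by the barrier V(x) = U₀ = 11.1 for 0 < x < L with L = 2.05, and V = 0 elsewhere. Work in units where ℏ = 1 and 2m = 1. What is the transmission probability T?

T = 0.00113

Since E < U₀ the interior solution is evanescent with decay constant κ = √(2m(U₀ − E))/ℏ = 1.970.
κL = 4.038, sinh(κL) = 28.35.
Matching ψ, ψ′ at both faces gives T = [1 + U₀² sinh²(κL) / (4E(U₀ − E))]⁻¹ = 1/884.6 = 0.00113.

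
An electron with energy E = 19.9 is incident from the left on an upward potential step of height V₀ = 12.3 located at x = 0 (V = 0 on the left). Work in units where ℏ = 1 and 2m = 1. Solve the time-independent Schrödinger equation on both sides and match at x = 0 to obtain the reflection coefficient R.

R = 0.0557

The wavenumbers are k₁ = √(2mE)/ℏ = 4.461 on the left and k₂ = √(2m(E − V₀))/ℏ = 2.757 on the right.
Matching ψ and ψ′ at x = 0 gives r = (k₁ − k₂)/(k₁ + k₂), so R = r² = 0.05574 and T = 1 − R = 0.9443.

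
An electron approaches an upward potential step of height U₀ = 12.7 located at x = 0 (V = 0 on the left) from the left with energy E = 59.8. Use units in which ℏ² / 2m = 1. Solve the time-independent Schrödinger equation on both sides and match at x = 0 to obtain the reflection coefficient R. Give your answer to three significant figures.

R = 0.00355

The wavenumbers are k₁ = √(2mE)/ℏ = 7.733 on the left and k₂ = √(2m(E − U₀))/ℏ = 6.863 on the right.
Continuity of ψ and ψ′ at the step yields the reflection amplitude r = (k₁ − k₂)/(k₁ + k₂) = 0.05961; thus R = |r|² = 0.003554, T = 0.9964.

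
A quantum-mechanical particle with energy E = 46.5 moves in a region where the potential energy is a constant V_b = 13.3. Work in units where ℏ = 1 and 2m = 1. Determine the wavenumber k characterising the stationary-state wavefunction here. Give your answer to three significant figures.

With E > V_b the solution is oscillatory, ψ ∝ e^{±ikx} with k = √(2m(E − V_b))/ℏ.
k = √(2 × 0.5 × 33.2) = 5.762.

k = 5.76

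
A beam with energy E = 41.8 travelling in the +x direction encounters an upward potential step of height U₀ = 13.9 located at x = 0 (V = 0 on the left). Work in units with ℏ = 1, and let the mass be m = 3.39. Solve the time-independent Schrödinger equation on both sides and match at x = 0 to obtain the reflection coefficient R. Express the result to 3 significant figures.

The wavenumbers are k₁ = √(2mE)/ℏ = 16.83 on the left and k₂ = √(2m(E − U₀))/ℏ = 13.75 on the right.
Matching ψ and ψ′ at x = 0 gives r = (k₁ − k₂)/(k₁ + k₂), so R = r² = 0.01015 and T = 1 − R = 0.9899.

R = 0.0101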